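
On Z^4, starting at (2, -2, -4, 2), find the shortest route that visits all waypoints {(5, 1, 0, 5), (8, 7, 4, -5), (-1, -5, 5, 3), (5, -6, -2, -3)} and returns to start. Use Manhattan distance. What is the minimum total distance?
96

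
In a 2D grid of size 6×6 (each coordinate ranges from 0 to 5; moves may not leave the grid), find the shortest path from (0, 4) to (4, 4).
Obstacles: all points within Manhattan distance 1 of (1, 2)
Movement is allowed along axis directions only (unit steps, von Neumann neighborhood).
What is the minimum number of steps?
4
(one shortest path: (0, 4) → (1, 4) → (2, 4) → (3, 4) → (4, 4))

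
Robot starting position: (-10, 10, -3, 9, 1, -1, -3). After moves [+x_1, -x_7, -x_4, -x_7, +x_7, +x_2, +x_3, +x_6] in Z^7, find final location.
(-9, 11, -2, 8, 1, 0, -4)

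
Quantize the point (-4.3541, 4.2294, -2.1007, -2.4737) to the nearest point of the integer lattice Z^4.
(-4, 4, -2, -2)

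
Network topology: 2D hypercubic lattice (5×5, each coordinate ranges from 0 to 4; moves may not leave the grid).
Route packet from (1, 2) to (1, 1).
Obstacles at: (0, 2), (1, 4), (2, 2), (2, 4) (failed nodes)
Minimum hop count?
1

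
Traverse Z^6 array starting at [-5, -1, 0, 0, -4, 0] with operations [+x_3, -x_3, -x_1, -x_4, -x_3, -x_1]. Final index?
(-7, -1, -1, -1, -4, 0)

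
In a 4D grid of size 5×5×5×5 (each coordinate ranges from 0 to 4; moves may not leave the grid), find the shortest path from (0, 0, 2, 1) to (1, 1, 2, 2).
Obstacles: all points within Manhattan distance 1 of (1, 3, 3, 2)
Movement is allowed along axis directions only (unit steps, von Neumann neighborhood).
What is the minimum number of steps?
3
(one shortest path: (0, 0, 2, 1) → (1, 0, 2, 1) → (1, 1, 2, 1) → (1, 1, 2, 2))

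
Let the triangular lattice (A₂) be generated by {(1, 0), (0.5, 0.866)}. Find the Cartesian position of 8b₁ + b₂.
(8.5, 0.866)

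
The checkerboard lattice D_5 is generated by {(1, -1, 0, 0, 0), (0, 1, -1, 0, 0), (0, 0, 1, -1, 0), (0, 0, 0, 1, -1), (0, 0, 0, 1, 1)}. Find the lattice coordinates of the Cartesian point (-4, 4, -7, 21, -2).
-4b₁ - 7b₃ + 8b₄ + 6b₅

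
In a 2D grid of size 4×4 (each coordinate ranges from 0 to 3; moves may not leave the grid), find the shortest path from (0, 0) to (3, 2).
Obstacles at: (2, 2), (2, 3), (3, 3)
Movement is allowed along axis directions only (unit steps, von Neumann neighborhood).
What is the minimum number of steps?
5
(one shortest path: (0, 0) → (1, 0) → (2, 0) → (3, 0) → (3, 1) → (3, 2))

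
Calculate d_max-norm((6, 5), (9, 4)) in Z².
3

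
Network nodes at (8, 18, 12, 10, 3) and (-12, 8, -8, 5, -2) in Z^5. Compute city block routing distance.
60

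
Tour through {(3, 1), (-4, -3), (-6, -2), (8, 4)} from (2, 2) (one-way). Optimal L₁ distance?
30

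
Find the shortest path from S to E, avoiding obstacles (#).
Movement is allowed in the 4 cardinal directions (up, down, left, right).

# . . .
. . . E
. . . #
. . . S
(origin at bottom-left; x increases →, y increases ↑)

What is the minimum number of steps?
4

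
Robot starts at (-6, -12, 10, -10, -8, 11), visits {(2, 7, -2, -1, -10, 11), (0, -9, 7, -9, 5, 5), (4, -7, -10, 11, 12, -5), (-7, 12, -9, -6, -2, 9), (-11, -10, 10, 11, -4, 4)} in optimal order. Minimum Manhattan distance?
250
(one optimal route: (-6, -12, 10, -10, -8, 11) → (0, -9, 7, -9, 5, 5) → (-11, -10, 10, 11, -4, 4) → (4, -7, -10, 11, 12, -5) → (2, 7, -2, -1, -10, 11) → (-7, 12, -9, -6, -2, 9))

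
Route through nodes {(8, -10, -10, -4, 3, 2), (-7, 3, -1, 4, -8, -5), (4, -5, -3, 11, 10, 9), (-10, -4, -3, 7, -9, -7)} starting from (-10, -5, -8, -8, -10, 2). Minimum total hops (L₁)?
154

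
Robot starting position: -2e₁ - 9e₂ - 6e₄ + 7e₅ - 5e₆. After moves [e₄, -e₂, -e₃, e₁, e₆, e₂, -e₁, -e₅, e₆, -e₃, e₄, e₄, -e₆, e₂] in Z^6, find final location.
(-2, -8, -2, -3, 6, -4)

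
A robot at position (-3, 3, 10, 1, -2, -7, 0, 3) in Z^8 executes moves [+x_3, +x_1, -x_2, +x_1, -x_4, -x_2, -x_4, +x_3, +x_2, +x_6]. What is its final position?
(-1, 2, 12, -1, -2, -6, 0, 3)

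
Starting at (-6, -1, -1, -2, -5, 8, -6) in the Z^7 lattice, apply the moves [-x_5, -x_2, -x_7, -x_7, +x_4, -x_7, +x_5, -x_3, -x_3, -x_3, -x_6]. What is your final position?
(-6, -2, -4, -1, -5, 7, -9)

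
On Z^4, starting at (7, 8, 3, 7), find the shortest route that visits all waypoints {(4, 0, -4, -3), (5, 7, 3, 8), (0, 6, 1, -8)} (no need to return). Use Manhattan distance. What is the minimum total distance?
48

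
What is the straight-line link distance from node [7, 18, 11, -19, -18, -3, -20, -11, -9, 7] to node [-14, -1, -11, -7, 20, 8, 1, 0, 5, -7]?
62.8411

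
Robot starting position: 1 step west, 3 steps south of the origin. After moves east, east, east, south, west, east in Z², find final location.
(2, -4)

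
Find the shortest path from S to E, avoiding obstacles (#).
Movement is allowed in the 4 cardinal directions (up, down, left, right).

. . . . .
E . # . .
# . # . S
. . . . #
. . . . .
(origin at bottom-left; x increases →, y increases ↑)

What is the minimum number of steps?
7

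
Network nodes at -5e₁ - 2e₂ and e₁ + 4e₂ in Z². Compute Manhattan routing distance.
12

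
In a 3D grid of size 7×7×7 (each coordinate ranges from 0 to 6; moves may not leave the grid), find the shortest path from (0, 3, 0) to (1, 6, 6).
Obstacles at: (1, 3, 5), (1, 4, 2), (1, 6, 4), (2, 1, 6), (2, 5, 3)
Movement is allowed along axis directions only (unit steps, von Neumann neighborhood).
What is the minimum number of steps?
10
(one shortest path: (0, 3, 0) → (1, 3, 0) → (1, 4, 0) → (1, 5, 0) → (1, 5, 1) → (1, 5, 2) → (1, 5, 3) → (1, 5, 4) → (1, 5, 5) → (1, 6, 5) → (1, 6, 6))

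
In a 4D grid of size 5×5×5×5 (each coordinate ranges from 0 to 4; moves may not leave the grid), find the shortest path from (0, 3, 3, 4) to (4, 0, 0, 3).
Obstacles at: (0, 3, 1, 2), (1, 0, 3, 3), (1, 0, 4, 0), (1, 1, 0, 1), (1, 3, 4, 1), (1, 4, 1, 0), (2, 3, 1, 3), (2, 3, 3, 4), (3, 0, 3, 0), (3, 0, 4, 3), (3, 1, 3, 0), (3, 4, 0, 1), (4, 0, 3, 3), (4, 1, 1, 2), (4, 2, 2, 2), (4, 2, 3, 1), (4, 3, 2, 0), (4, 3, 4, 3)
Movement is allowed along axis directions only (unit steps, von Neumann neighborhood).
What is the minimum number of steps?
11
(one shortest path: (0, 3, 3, 4) → (1, 3, 3, 4) → (1, 2, 3, 4) → (2, 2, 3, 4) → (3, 2, 3, 4) → (4, 2, 3, 4) → (4, 1, 3, 4) → (4, 0, 3, 4) → (4, 0, 2, 4) → (4, 0, 1, 4) → (4, 0, 0, 4) → (4, 0, 0, 3))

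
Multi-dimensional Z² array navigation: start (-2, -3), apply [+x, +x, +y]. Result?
(0, -2)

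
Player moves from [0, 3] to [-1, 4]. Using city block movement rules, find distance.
2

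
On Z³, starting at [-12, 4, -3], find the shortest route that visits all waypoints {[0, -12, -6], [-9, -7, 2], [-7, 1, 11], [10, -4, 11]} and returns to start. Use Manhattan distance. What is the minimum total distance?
120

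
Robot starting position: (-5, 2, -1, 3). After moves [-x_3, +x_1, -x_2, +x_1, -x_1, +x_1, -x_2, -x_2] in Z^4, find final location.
(-3, -1, -2, 3)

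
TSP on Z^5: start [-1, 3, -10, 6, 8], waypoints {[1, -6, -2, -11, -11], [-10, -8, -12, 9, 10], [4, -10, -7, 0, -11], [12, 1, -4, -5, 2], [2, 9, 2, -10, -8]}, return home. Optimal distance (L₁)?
202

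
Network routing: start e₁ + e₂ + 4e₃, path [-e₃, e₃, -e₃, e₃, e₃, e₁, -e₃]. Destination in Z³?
(2, 1, 4)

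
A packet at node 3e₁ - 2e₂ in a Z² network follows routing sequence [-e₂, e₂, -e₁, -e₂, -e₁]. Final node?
(1, -3)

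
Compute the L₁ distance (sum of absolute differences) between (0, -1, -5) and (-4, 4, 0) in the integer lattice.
14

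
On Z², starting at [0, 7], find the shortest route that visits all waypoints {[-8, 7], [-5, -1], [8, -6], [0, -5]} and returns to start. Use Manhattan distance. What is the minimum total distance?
58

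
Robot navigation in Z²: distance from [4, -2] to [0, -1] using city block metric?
5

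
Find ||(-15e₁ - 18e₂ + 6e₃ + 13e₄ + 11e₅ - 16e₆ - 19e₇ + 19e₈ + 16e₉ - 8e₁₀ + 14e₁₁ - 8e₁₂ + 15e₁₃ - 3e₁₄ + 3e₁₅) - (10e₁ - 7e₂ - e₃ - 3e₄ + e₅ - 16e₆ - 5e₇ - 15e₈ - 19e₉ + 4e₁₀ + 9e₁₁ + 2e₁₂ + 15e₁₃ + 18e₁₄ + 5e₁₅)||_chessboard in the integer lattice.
35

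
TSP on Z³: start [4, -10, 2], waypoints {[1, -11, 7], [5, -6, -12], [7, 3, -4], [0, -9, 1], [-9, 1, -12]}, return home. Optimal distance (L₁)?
108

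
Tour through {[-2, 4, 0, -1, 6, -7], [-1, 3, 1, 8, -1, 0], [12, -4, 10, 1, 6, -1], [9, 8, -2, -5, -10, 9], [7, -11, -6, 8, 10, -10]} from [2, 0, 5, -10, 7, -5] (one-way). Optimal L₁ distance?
204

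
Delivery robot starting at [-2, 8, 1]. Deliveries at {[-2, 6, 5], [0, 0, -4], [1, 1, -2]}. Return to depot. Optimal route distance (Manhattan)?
40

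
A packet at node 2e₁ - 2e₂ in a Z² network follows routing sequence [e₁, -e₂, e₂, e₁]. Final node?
(4, -2)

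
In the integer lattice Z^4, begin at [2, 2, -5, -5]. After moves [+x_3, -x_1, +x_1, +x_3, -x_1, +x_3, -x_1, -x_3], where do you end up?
(0, 2, -3, -5)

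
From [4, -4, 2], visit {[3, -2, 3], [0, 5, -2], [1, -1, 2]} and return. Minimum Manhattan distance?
36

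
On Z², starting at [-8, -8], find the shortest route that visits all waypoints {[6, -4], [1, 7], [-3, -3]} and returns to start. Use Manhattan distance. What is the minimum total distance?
58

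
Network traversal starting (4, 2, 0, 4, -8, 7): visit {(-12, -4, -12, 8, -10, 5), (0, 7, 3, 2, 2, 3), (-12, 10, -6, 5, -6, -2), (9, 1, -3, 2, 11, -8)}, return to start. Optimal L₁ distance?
202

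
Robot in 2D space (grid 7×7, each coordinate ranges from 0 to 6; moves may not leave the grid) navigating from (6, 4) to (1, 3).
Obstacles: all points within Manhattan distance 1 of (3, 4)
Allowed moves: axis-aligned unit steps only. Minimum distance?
8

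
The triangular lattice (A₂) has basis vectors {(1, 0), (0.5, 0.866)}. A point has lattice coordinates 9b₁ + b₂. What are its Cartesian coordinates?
(9.5, 0.866)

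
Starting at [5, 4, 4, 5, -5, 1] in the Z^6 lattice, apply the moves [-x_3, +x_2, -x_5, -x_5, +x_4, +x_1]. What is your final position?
(6, 5, 3, 6, -7, 1)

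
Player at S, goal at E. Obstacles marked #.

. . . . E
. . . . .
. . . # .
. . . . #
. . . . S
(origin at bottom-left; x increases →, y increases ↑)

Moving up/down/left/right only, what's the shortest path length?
8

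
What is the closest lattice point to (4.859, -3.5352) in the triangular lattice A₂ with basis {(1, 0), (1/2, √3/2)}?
(5, -3.464)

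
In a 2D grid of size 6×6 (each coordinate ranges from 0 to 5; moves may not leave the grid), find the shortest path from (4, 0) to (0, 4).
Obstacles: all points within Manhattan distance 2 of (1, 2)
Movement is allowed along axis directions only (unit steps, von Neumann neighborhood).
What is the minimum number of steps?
10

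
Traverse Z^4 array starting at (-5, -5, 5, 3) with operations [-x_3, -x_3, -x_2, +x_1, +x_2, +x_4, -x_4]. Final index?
(-4, -5, 3, 3)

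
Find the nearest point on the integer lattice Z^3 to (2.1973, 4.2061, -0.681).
(2, 4, -1)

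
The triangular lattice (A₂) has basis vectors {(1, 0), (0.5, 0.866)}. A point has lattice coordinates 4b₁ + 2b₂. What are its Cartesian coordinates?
(5, 1.732)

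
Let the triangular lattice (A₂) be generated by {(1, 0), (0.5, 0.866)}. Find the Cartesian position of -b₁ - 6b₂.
(-4, -5.196)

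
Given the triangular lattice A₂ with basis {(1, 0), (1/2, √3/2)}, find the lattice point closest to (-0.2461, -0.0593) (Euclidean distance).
(0, 0)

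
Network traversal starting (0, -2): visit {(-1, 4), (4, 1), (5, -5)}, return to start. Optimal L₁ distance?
30
(one optimal route: (0, -2) → (-1, 4) → (4, 1) → (5, -5) → (0, -2))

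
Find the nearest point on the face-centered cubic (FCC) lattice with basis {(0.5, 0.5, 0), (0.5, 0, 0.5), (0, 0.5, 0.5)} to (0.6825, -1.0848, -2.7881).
(0.5, -1, -2.5)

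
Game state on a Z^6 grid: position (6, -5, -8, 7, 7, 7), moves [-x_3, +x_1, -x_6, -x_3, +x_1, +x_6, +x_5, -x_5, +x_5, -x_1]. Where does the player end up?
(7, -5, -10, 7, 8, 7)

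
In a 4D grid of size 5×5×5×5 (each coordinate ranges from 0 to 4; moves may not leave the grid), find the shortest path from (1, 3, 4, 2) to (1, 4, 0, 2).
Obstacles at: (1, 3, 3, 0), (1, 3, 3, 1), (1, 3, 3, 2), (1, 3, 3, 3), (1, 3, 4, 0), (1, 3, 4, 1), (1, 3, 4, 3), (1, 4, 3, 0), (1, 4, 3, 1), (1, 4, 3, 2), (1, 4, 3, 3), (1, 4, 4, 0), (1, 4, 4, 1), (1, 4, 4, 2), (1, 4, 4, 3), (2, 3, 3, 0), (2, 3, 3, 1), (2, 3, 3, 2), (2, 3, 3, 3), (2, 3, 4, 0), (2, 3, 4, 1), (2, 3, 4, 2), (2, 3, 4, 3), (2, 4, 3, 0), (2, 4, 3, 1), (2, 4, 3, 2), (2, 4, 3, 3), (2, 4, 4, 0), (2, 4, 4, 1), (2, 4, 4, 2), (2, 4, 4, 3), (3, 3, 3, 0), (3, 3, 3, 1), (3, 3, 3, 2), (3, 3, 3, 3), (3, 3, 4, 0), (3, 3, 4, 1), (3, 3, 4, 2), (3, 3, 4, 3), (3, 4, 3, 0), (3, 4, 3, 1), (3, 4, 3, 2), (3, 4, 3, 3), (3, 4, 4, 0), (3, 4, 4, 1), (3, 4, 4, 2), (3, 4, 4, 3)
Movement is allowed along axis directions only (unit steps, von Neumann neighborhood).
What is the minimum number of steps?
7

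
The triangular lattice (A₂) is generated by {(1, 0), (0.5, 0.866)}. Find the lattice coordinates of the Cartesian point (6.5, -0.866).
7b₁ - b₂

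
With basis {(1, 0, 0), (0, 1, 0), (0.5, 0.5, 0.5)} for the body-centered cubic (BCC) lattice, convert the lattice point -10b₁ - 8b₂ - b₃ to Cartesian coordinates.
(-10.5, -8.5, -0.5)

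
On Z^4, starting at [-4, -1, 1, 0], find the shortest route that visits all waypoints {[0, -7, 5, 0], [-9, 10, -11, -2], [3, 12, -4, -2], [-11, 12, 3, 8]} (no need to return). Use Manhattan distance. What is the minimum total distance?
96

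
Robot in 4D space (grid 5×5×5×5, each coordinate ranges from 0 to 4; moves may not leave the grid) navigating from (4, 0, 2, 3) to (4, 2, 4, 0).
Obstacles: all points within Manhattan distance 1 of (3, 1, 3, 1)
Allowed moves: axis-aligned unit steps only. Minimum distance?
7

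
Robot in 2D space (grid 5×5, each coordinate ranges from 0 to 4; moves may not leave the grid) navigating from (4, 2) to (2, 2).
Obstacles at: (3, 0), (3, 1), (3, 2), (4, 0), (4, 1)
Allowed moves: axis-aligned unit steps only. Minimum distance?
4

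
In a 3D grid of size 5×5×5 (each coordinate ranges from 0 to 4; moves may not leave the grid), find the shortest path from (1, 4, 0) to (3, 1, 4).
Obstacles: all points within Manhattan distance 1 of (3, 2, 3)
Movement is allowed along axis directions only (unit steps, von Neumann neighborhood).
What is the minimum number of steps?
9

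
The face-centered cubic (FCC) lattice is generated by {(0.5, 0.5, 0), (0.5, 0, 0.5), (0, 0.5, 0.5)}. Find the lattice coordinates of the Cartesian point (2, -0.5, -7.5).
9b₁ - 5b₂ - 10b₃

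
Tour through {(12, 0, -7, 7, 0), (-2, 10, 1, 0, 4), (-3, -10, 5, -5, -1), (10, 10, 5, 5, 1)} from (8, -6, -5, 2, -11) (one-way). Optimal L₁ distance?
114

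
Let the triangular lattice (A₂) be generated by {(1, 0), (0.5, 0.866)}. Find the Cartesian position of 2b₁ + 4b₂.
(4, 3.464)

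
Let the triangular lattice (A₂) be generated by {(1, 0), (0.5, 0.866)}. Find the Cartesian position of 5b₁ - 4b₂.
(3, -3.464)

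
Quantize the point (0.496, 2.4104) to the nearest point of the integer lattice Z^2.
(0, 2)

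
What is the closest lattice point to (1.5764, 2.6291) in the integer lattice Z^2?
(2, 3)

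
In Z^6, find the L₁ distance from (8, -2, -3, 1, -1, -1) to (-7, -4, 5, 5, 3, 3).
37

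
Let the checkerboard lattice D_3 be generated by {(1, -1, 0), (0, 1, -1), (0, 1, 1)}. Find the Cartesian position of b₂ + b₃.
(0, 2, 0)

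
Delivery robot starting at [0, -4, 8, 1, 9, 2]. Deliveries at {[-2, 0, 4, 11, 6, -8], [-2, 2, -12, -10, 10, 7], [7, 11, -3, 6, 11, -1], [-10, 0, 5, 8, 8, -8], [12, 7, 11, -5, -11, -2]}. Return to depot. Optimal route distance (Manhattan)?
270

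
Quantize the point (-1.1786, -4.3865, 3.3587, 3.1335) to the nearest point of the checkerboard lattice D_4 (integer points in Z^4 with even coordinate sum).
(-1, -5, 3, 3)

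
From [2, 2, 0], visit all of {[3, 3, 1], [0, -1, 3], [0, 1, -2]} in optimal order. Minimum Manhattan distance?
18
(one optimal route: (2, 2, 0) → (3, 3, 1) → (0, 1, -2) → (0, -1, 3))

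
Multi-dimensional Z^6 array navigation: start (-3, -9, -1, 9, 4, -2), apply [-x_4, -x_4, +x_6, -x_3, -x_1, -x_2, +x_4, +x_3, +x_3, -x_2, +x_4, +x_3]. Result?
(-4, -11, 1, 9, 4, -1)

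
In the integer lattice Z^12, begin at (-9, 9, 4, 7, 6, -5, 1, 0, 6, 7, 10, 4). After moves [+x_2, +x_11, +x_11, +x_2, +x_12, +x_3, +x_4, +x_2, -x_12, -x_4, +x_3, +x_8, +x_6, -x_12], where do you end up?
(-9, 12, 6, 7, 6, -4, 1, 1, 6, 7, 12, 3)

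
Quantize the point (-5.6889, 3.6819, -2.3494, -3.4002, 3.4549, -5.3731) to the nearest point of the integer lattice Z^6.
(-6, 4, -2, -3, 3, -5)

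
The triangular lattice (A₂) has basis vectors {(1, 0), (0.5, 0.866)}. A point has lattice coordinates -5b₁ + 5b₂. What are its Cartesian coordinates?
(-2.5, 4.33)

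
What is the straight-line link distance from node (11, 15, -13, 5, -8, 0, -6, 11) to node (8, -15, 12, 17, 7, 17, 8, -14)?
54.8908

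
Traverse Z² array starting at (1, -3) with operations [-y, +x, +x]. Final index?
(3, -4)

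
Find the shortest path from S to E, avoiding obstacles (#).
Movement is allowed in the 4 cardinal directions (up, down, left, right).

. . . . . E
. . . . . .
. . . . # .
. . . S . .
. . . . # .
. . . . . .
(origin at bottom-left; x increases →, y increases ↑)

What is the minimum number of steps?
5
(one shortest path: (3, 2) → (4, 2) → (5, 2) → (5, 3) → (5, 4) → (5, 5))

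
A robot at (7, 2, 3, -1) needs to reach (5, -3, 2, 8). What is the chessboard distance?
9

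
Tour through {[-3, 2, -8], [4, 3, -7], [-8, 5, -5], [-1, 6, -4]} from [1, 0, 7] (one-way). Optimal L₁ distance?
48
(one optimal route: (1, 0, 7) → (4, 3, -7) → (-3, 2, -8) → (-1, 6, -4) → (-8, 5, -5))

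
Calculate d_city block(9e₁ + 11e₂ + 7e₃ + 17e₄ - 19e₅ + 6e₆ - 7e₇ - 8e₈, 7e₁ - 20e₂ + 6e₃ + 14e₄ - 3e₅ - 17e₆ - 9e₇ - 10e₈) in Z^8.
80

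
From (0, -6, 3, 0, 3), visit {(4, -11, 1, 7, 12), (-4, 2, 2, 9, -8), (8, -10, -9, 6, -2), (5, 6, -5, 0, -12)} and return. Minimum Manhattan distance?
162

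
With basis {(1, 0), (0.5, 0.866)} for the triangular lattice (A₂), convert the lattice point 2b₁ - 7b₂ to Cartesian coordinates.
(-1.5, -6.062)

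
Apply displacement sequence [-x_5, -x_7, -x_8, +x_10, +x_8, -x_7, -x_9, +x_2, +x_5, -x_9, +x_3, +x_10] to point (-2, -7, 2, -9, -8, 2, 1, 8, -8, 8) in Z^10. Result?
(-2, -6, 3, -9, -8, 2, -1, 8, -10, 10)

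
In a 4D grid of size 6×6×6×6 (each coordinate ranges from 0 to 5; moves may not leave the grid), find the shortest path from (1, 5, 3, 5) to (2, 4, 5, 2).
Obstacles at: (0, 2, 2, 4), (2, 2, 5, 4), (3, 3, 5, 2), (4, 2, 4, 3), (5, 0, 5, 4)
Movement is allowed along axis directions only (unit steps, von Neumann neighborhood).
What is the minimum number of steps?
7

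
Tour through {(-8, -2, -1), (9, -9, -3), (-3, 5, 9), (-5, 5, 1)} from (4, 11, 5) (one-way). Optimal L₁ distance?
65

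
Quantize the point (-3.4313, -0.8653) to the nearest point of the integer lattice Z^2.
(-3, -1)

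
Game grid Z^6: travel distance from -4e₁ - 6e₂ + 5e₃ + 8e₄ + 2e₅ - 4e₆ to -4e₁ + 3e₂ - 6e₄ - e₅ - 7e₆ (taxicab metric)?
34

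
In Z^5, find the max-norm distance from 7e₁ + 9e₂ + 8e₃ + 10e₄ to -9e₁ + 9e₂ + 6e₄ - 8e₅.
16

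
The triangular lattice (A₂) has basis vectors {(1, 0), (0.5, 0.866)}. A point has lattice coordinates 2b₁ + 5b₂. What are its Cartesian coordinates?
(4.5, 4.33)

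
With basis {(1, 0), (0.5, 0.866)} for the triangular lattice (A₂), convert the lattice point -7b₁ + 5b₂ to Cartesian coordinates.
(-4.5, 4.33)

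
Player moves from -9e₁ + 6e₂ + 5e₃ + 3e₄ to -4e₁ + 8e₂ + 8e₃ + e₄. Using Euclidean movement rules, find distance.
6.48074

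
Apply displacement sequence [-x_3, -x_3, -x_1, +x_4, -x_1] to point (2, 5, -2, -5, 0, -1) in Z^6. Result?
(0, 5, -4, -4, 0, -1)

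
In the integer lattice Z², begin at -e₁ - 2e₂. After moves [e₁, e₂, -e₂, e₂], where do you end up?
(0, -1)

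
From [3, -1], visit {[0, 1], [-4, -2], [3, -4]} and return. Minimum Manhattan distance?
24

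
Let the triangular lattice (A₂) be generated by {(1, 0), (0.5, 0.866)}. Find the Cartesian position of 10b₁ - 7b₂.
(6.5, -6.062)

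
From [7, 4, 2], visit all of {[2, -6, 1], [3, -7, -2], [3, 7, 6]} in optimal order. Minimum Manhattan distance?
35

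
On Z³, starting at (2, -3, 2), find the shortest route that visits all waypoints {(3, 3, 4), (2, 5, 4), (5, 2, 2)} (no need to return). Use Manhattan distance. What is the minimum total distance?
16
(one optimal route: (2, -3, 2) → (5, 2, 2) → (3, 3, 4) → (2, 5, 4))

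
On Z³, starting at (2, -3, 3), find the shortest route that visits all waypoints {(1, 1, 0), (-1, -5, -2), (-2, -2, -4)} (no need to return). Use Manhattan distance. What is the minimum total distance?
24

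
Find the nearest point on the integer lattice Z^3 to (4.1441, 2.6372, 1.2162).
(4, 3, 1)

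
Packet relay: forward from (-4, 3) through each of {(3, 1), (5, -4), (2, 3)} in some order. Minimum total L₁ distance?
16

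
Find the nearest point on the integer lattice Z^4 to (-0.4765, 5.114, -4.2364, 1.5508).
(0, 5, -4, 2)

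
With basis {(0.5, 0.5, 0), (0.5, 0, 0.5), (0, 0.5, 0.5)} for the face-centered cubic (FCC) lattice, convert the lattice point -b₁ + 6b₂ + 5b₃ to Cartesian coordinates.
(2.5, 2, 5.5)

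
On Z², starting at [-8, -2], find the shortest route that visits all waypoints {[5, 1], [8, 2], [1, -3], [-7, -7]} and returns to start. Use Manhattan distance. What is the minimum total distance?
50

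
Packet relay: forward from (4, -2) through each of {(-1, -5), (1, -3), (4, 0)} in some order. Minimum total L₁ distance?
12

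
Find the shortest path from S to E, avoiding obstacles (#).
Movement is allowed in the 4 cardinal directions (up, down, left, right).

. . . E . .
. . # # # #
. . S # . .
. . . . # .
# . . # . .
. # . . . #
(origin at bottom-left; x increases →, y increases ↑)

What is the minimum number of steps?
5
(one shortest path: (2, 3) → (1, 3) → (1, 4) → (1, 5) → (2, 5) → (3, 5))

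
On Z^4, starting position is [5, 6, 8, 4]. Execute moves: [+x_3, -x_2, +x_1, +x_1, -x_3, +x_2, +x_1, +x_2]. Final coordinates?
(8, 7, 8, 4)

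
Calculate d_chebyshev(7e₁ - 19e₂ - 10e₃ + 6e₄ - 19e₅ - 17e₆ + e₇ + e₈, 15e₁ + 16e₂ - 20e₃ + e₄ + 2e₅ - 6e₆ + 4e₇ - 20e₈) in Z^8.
35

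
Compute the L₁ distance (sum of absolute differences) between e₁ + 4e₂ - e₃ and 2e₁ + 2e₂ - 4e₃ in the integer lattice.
6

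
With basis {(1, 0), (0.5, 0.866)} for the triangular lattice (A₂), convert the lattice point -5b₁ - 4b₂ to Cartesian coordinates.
(-7, -3.464)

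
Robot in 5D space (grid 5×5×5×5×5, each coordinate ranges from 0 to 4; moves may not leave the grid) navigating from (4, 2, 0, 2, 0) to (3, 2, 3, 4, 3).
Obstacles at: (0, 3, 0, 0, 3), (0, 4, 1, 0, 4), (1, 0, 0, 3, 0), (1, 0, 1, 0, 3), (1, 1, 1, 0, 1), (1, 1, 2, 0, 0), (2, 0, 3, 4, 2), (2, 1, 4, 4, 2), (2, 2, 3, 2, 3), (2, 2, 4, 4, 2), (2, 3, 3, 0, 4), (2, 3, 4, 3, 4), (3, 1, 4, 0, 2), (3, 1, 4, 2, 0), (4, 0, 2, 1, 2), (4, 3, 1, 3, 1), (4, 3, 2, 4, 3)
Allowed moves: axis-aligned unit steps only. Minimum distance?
9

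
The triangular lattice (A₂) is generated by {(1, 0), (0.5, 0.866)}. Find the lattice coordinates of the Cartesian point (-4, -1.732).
-3b₁ - 2b₂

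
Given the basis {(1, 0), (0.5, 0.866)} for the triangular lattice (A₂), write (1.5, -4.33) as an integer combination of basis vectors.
4b₁ - 5b₂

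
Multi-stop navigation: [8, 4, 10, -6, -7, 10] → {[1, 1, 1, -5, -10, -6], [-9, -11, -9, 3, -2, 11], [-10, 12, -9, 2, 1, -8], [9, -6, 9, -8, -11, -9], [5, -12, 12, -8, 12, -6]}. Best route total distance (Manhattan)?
226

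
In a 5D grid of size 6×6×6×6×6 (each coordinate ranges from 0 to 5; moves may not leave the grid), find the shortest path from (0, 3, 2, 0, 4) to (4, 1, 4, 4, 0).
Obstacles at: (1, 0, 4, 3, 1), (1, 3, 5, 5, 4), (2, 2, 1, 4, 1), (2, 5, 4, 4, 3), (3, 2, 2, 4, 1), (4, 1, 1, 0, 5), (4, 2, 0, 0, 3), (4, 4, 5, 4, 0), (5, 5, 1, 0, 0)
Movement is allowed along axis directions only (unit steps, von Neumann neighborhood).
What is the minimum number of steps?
16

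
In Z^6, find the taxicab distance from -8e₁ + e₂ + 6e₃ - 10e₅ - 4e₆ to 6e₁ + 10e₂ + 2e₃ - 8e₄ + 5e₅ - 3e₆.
51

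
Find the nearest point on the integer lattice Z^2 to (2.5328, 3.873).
(3, 4)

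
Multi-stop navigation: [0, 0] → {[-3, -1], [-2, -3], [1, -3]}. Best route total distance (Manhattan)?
10
(one optimal route: (0, 0) → (-3, -1) → (-2, -3) → (1, -3))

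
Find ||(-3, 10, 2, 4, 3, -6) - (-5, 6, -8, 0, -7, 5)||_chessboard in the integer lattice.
11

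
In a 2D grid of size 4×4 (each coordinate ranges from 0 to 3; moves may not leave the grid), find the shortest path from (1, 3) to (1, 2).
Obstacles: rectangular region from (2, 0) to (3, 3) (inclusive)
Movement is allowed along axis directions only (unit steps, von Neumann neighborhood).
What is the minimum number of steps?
1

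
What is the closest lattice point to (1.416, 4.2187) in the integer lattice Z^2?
(1, 4)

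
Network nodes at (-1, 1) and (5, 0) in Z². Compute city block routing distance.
7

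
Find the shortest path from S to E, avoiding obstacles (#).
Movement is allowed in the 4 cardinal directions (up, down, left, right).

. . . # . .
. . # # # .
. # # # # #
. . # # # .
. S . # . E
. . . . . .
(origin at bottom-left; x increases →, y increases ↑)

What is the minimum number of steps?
6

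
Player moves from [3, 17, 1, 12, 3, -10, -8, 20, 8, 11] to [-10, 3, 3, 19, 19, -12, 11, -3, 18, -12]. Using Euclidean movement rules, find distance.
46.8722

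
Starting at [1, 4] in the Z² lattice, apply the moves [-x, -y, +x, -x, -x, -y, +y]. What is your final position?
(-1, 3)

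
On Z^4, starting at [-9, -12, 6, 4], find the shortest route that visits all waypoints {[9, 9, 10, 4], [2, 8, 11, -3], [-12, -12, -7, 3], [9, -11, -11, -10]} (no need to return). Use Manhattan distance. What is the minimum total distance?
127
(one optimal route: (-9, -12, 6, 4) → (-12, -12, -7, 3) → (9, -11, -11, -10) → (9, 9, 10, 4) → (2, 8, 11, -3))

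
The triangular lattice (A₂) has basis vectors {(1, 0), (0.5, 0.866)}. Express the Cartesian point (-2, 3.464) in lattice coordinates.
-4b₁ + 4b₂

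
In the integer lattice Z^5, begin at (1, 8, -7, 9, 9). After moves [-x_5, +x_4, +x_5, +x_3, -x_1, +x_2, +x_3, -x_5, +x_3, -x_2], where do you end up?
(0, 8, -4, 10, 8)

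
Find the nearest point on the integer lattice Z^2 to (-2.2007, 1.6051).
(-2, 2)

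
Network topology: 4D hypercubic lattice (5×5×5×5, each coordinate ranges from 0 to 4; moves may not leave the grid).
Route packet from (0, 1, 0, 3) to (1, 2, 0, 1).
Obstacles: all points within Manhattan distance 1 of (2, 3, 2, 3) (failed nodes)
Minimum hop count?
4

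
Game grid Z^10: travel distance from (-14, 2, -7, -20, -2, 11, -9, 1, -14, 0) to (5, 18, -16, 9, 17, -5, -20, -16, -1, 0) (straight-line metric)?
52.2972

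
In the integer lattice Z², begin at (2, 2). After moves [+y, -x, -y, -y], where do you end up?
(1, 1)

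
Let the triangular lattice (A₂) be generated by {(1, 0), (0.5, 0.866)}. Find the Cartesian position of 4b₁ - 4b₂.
(2, -3.464)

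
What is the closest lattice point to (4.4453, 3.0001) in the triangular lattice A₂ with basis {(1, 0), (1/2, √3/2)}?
(4.5, 2.598)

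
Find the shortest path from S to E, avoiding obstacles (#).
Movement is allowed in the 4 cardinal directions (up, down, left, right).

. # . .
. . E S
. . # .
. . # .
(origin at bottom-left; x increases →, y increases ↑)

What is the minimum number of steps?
1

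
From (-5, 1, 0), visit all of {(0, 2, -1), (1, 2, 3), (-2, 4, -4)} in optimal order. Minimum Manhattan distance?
22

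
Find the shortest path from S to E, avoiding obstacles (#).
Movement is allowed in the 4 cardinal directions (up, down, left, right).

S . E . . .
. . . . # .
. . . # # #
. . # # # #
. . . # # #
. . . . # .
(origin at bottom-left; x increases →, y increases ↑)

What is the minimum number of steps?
2
(one shortest path: (0, 5) → (1, 5) → (2, 5))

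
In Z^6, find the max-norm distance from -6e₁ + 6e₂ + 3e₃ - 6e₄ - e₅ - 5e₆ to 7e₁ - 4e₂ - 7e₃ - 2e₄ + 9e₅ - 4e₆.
13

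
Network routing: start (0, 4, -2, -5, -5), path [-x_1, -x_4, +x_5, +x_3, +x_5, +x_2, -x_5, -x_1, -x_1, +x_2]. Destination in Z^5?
(-3, 6, -1, -6, -4)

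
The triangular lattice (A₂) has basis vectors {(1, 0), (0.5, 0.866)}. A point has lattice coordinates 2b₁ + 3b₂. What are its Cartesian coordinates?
(3.5, 2.598)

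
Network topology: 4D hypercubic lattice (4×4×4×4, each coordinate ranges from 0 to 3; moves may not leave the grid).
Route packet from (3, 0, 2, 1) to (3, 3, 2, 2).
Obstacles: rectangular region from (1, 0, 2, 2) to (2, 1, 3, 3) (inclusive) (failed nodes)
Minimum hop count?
4
(one shortest path: (3, 0, 2, 1) → (3, 1, 2, 1) → (3, 2, 2, 1) → (3, 3, 2, 1) → (3, 3, 2, 2))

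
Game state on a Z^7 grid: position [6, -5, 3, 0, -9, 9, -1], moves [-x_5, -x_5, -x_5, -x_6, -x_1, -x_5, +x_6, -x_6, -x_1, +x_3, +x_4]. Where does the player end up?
(4, -5, 4, 1, -13, 8, -1)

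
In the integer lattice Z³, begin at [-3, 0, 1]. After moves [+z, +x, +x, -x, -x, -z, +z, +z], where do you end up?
(-3, 0, 3)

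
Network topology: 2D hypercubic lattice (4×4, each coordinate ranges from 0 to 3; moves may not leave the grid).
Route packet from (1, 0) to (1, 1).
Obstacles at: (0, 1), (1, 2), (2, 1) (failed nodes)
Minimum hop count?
1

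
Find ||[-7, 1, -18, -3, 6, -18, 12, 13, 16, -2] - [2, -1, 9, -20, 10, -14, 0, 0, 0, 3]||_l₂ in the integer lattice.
41.5812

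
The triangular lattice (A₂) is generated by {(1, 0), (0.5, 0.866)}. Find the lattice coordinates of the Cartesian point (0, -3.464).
2b₁ - 4b₂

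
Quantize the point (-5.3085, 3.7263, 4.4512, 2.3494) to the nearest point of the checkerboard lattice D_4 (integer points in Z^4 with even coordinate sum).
(-5, 4, 5, 2)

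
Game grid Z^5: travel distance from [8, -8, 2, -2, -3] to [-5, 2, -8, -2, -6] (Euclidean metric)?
19.4422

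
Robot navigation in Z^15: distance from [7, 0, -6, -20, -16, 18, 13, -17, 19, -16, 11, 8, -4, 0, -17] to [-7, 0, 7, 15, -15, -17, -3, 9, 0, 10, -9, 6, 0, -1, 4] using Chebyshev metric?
35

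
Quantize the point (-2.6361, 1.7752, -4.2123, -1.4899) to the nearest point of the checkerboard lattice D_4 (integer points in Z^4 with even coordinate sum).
(-3, 2, -4, -1)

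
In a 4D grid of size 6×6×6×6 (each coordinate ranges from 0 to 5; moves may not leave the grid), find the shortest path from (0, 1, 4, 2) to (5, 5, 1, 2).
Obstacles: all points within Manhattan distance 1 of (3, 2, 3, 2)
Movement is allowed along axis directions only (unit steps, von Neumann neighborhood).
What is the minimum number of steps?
12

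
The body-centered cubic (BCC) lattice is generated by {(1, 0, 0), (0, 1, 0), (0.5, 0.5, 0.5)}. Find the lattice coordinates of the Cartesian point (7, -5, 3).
4b₁ - 8b₂ + 6b₃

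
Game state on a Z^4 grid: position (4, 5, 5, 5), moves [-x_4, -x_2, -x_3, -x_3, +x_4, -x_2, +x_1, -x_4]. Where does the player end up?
(5, 3, 3, 4)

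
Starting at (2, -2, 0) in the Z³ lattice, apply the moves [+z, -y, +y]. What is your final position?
(2, -2, 1)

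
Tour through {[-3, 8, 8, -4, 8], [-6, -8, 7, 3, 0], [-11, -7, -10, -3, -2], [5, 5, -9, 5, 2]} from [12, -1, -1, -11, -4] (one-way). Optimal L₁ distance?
150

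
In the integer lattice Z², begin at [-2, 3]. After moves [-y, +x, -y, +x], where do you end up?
(0, 1)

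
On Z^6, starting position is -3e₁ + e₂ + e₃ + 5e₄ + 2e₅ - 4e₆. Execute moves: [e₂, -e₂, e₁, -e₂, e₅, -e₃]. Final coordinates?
(-2, 0, 0, 5, 3, -4)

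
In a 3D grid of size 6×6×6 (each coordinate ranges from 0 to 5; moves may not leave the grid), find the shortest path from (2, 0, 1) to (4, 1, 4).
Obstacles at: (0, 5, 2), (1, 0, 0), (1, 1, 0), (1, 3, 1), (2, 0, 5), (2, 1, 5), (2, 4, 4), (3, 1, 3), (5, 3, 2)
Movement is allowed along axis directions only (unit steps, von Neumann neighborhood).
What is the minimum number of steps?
6
(one shortest path: (2, 0, 1) → (3, 0, 1) → (4, 0, 1) → (4, 1, 1) → (4, 1, 2) → (4, 1, 3) → (4, 1, 4))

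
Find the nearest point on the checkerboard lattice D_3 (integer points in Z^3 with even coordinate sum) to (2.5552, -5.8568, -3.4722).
(3, -6, -3)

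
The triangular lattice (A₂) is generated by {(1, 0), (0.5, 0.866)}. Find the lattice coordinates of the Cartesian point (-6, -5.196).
-3b₁ - 6b₂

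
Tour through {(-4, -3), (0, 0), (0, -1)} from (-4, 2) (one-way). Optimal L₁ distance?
12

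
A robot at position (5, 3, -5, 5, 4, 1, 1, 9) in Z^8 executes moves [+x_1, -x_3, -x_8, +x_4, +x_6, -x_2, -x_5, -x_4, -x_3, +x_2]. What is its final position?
(6, 3, -7, 5, 3, 2, 1, 8)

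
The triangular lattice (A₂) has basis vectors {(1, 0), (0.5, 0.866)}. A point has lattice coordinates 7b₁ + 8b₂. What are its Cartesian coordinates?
(11, 6.928)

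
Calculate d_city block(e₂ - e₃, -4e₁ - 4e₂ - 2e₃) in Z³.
10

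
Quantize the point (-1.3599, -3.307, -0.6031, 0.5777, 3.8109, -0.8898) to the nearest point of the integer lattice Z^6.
(-1, -3, -1, 1, 4, -1)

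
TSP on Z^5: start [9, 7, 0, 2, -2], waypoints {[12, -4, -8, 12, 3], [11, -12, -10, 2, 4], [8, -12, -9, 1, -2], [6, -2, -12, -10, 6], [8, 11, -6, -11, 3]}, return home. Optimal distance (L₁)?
154
(one optimal route: (9, 7, 0, 2, -2) → (8, -12, -9, 1, -2) → (11, -12, -10, 2, 4) → (12, -4, -8, 12, 3) → (6, -2, -12, -10, 6) → (8, 11, -6, -11, 3) → (9, 7, 0, 2, -2))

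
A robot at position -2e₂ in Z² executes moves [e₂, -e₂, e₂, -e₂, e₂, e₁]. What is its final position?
(1, -1)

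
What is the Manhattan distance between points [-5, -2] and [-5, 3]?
5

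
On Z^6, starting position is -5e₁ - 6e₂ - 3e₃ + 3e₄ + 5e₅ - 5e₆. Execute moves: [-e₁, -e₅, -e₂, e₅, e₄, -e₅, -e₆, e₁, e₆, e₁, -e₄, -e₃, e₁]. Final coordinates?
(-3, -7, -4, 3, 4, -5)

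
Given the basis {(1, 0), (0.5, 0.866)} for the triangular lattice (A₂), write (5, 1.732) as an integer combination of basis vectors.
4b₁ + 2b₂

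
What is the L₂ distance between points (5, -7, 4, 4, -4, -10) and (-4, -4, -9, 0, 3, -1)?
20.1246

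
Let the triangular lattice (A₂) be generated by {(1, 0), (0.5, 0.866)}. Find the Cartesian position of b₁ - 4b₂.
(-1, -3.464)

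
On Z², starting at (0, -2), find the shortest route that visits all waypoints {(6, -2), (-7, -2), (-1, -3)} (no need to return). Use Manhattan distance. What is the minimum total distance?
21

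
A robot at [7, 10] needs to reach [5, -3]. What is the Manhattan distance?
15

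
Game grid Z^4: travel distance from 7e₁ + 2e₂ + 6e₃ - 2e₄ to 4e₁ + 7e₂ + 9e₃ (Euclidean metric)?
6.85565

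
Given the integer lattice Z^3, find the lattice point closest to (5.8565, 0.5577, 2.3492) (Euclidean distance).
(6, 1, 2)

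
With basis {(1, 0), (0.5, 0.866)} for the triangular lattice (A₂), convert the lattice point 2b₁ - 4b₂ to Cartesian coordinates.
(0, -3.464)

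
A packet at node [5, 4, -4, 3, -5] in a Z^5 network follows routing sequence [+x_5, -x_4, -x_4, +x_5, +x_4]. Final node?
(5, 4, -4, 2, -3)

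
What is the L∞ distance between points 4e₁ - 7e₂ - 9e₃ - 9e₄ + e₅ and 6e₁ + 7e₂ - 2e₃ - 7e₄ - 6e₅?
14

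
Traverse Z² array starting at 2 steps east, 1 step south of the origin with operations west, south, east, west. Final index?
(1, -2)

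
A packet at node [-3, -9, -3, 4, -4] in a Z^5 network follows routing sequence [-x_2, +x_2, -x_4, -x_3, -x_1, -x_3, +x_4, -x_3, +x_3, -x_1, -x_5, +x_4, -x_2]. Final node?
(-5, -10, -5, 5, -5)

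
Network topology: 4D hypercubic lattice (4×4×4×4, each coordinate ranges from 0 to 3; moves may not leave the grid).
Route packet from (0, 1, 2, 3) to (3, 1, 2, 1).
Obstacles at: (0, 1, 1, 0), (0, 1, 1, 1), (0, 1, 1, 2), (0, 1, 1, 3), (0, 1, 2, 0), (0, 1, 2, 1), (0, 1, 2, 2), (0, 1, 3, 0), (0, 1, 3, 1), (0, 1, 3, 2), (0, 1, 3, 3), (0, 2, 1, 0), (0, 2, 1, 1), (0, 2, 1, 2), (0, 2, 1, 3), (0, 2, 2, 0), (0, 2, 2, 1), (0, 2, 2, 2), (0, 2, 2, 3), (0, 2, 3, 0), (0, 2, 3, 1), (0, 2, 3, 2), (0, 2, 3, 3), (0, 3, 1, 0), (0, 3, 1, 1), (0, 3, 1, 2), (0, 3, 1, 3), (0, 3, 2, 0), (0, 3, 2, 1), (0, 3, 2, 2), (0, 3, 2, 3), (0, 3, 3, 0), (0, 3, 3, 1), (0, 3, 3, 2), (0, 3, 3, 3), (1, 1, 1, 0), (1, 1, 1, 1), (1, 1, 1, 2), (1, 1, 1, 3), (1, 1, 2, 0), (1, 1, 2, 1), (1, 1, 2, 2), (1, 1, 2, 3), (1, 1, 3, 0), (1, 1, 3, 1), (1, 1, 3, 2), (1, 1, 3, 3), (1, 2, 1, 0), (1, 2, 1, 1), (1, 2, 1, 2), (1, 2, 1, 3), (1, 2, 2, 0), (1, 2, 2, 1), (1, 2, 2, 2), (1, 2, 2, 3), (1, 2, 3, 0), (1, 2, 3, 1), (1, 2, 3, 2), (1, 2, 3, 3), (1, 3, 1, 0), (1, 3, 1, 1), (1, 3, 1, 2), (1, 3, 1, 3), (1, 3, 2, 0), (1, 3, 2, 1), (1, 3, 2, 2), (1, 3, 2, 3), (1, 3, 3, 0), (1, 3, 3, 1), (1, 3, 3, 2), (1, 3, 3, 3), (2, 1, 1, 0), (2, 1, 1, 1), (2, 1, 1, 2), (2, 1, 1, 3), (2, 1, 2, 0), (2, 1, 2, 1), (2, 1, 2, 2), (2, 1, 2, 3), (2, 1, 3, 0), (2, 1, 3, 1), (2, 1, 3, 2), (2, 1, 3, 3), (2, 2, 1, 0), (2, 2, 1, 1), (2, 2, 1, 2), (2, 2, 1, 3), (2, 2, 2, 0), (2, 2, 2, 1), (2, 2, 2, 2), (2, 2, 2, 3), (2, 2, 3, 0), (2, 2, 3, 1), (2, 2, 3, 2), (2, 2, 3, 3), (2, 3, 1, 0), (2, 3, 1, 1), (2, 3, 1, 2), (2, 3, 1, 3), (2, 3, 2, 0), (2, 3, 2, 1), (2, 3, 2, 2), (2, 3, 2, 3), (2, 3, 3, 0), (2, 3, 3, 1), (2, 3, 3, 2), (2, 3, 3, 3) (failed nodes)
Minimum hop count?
7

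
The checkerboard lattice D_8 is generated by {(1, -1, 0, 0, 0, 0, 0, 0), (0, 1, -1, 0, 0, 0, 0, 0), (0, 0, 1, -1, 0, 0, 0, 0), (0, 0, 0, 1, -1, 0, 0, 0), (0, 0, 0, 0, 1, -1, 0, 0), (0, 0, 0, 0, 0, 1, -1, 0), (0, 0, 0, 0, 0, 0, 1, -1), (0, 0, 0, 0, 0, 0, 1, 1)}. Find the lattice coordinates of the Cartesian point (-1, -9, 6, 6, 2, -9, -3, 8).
-b₁ - 10b₂ - 4b₃ + 2b₄ + 4b₅ - 5b₆ - 8b₇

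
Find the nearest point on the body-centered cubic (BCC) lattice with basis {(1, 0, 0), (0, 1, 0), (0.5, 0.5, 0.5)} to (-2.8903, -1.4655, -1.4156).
(-2.5, -1.5, -1.5)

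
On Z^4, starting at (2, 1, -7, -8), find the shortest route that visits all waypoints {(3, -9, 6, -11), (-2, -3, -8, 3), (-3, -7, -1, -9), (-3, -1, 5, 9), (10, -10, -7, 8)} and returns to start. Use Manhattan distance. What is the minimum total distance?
152
(one optimal route: (2, 1, -7, -8) → (-2, -3, -8, 3) → (10, -10, -7, 8) → (-3, -1, 5, 9) → (3, -9, 6, -11) → (-3, -7, -1, -9) → (2, 1, -7, -8))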